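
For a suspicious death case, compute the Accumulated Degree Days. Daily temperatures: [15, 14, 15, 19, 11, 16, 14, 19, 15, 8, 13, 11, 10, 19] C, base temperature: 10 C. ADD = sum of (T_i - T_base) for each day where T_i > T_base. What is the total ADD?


Computing ADD day by day:
Day 1: max(0, 15 - 10) = 5
Day 2: max(0, 14 - 10) = 4
Day 3: max(0, 15 - 10) = 5
Day 4: max(0, 19 - 10) = 9
Day 5: max(0, 11 - 10) = 1
Day 6: max(0, 16 - 10) = 6
Day 7: max(0, 14 - 10) = 4
Day 8: max(0, 19 - 10) = 9
Day 9: max(0, 15 - 10) = 5
Day 10: max(0, 8 - 10) = 0
Day 11: max(0, 13 - 10) = 3
Day 12: max(0, 11 - 10) = 1
Day 13: max(0, 10 - 10) = 0
Day 14: max(0, 19 - 10) = 9
Total ADD = 61

61


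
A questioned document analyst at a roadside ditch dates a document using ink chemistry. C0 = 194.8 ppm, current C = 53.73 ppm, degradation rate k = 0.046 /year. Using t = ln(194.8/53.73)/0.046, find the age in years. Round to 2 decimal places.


Document age estimation:
C0/C = 194.8 / 53.73 = 3.625535
ln(C0/C) = 1.288002
t = 1.288002 / 0.046 = 28.00 years

28.00


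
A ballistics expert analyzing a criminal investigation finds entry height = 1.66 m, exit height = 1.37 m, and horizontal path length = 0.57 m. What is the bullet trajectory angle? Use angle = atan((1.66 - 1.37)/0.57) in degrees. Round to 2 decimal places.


Bullet trajectory angle:
Height difference = 1.66 - 1.37 = 0.29 m
angle = atan(0.29 / 0.57)
angle = atan(0.508772)
angle = 26.97 degrees

26.97


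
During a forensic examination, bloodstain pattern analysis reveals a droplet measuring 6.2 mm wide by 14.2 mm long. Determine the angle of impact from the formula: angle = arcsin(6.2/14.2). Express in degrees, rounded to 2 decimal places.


Blood spatter impact angle calculation:
width / length = 6.2 / 14.2 = 0.43662
angle = arcsin(0.43662)
angle = 25.89 degrees

25.89


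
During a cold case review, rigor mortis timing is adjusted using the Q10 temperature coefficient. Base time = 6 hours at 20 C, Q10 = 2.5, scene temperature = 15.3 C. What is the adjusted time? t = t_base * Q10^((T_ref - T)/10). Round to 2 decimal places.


Rigor mortis time adjustment:
Exponent = (T_ref - T_actual) / 10 = (20 - 15.3) / 10 = 0.47
Q10 factor = 2.5^0.47 = 1.53827
t_adjusted = 6 * 1.53827 = 9.23 hours

9.23


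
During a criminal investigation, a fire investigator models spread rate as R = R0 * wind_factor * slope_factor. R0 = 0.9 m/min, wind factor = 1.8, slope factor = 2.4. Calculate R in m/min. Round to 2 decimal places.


Fire spread rate calculation:
R = R0 * wind_factor * slope_factor
= 0.9 * 1.8 * 2.4
= 1.62 * 2.4
= 3.89 m/min

3.89


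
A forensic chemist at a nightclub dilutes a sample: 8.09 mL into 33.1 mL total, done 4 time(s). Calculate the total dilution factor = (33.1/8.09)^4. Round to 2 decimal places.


Dilution factor calculation:
Single dilution = V_total / V_sample = 33.1 / 8.09 ≈ 4.091471
Number of dilutions = 4
Total DF = (33.1 / 8.09)^4 (full precision, rounded at the end) = 280.23

280.23


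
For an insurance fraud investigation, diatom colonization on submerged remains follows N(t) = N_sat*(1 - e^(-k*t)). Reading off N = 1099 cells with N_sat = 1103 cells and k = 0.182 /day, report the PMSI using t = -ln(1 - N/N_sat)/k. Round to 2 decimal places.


PMSI from diatom colonization curve:
N / N_sat = 1099 / 1103 = 0.996374
1 - N/N_sat = 0.003626
ln(1 - N/N_sat) = -5.619625
t = -ln(1 - N/N_sat) / k = -(-5.619625) / 0.182 = 30.88 days

30.88


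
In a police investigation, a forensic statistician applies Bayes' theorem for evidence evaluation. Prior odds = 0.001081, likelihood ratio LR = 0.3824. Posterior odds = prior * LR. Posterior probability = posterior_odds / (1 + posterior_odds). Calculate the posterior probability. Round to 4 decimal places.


Bayesian evidence evaluation:
Posterior odds = prior_odds * LR = 0.001081 * 0.3824 = 0.0004133744
Posterior probability = posterior_odds / (1 + posterior_odds)
= 0.0004133744 / (1 + 0.0004133744)
= 0.0004133744 / 1.0004133744
= 0.0004

0.0004


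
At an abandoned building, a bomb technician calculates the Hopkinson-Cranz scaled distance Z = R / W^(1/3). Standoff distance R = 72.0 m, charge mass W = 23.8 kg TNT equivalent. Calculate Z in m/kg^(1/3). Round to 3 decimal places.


Scaled distance calculation:
W^(1/3) = 23.8^(1/3) = 2.876464
Z = R / W^(1/3) = 72.0 / 2.876464
Z = 25.031 m/kg^(1/3)

25.031


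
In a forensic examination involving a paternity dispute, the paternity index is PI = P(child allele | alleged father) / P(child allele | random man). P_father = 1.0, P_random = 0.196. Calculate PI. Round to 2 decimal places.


Paternity Index calculation:
PI = P(allele|father) / P(allele|random)
PI = 1.0 / 0.196
PI = 5.10

5.10


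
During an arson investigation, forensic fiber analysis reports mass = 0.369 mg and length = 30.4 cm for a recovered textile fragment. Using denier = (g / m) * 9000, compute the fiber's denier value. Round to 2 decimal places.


Denier calculation:
Mass in grams = 0.369 mg / 1000 = 0.000369 g
Length in meters = 30.4 cm / 100 = 0.304 m
Linear density = mass / length = 0.000369 / 0.304 = 0.00121382 g/m
Denier = (g/m) * 9000 = 0.00121382 * 9000 = 10.92

10.92


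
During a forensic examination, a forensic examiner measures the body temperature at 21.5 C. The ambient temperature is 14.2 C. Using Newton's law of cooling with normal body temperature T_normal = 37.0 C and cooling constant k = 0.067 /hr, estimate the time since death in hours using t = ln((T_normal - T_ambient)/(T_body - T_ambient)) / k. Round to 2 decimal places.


Using Newton's law of cooling:
t = ln((T_normal - T_ambient) / (T_body - T_ambient)) / k
T_normal - T_ambient = 22.8
T_body - T_ambient = 7.3
Ratio = 3.123288
ln(ratio) = 1.138886
t = 1.138886 / 0.067 = 17.00 hours

17.00


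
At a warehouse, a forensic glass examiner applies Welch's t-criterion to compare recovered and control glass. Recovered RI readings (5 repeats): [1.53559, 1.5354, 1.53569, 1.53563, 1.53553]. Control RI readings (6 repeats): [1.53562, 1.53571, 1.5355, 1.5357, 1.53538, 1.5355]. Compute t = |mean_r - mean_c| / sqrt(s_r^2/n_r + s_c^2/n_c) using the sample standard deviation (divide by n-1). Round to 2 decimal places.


Welch's t-criterion for glass RI comparison:
Recovered mean = sum / n_r = 7.67784 / 5 = 1.535568
Control mean = sum / n_c = 9.21341 / 6 = 1.5355683
Recovered sample variance s_r^2 = 1.222e-08
Control sample variance s_c^2 = 1.69767e-08
Welch SE (unpooled) = sqrt(s_r^2/n_r + s_c^2/n_c) = sqrt(2.444e-09 + 2.82944e-09) = sqrt(5.27344e-09) = 7.26185e-05
|mean_r - mean_c| = 3.33333e-07
t = 3.33333e-07 / 7.26185e-05 = 0.00

0.00


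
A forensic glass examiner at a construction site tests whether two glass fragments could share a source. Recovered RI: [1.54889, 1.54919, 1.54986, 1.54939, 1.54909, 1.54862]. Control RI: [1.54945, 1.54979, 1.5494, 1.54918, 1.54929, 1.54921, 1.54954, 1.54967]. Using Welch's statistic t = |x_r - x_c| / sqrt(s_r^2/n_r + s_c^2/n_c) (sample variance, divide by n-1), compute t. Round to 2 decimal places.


Welch's t-criterion for glass RI comparison:
Recovered mean = sum / n_r = 9.29504 / 6 = 1.5491733
Control mean = sum / n_c = 12.39553 / 8 = 1.5494413
Recovered sample variance s_r^2 = 1.82427e-07
Control sample variance s_c^2 = 4.71554e-08
Welch SE (unpooled) = sqrt(s_r^2/n_r + s_c^2/n_c) = sqrt(3.04044e-08 + 5.89442e-09) = sqrt(3.62988e-08) = 0.000190522
|mean_r - mean_c| = 0.000267917
t = 0.000267917 / 0.000190522 = 1.41

1.41


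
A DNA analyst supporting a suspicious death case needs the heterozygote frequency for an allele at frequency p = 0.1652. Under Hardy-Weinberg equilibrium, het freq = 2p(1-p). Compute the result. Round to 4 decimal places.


Hardy-Weinberg heterozygote frequency:
q = 1 - p = 1 - 0.1652 = 0.8348
2pq = 2 * 0.1652 * 0.8348 = 0.2758

0.2758


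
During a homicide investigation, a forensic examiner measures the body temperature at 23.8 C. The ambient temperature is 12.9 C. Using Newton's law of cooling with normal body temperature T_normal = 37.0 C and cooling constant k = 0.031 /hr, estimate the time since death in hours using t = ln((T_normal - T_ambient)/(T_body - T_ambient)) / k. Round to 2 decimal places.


Using Newton's law of cooling:
t = ln((T_normal - T_ambient) / (T_body - T_ambient)) / k
T_normal - T_ambient = 24.1
T_body - T_ambient = 10.9
Ratio = 2.211009
ln(ratio) = 0.793449
t = 0.793449 / 0.031 = 25.60 hours

25.60


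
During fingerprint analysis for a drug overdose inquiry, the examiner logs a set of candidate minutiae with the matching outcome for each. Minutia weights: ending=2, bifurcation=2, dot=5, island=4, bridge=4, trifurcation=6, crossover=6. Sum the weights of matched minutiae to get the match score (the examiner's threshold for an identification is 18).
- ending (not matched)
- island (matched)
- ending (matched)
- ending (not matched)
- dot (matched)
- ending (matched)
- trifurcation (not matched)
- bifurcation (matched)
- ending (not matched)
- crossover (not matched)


Weighted minutiae match score:
  ending: not matched, +0
  island: matched, +4 (running total 4)
  ending: matched, +2 (running total 6)
  ending: not matched, +0
  dot: matched, +5 (running total 11)
  ending: matched, +2 (running total 13)
  trifurcation: not matched, +0
  bifurcation: matched, +2 (running total 15)
  ending: not matched, +0
  crossover: not matched, +0
Total score = 15
Threshold = 18; verdict = inconclusive

15


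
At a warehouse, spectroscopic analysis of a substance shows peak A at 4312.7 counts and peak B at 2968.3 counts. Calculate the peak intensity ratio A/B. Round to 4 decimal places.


Spectral peak ratio:
Peak A = 4312.7 counts
Peak B = 2968.3 counts
Ratio = 4312.7 / 2968.3 = 1.4529

1.4529


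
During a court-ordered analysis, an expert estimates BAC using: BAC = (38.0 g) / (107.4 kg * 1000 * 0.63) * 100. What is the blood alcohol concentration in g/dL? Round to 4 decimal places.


Applying the Widmark formula:
BAC = (dose_g / (body_wt * 1000 * r)) * 100
Denominator = 107.4 * 1000 * 0.63 = 67662
BAC = (38.0 / 67662) * 100
BAC = 0.0562 g/dL

0.0562


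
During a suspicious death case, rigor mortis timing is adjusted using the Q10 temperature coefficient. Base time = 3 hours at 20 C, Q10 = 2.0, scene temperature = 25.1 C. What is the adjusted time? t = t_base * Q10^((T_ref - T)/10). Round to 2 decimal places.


Rigor mortis time adjustment:
Exponent = (T_ref - T_actual) / 10 = (20 - 25.1) / 10 = -0.51
Q10 factor = 2.0^-0.51 = 0.70222
t_adjusted = 3 * 0.70222 = 2.11 hours

2.11


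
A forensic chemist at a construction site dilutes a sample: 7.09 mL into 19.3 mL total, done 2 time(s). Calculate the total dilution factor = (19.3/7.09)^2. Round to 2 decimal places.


Dilution factor calculation:
Single dilution = V_total / V_sample = 19.3 / 7.09 ≈ 2.722144
Number of dilutions = 2
Total DF = (19.3 / 7.09)^2 (full precision, rounded at the end) = 7.41

7.41


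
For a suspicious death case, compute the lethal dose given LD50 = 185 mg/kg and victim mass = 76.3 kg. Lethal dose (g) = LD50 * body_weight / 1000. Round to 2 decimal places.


Lethal dose calculation:
Lethal dose = LD50 * body_weight / 1000
= 185 * 76.3 / 1000
= 14115.5 / 1000
= 14.12 g

14.12


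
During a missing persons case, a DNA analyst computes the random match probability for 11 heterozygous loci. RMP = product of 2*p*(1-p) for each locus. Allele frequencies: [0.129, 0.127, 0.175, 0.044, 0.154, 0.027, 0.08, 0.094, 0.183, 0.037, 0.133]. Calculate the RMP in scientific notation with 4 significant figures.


Computing RMP for 11 loci:
Locus 1: 2 * 0.129 * 0.871 = 0.224718
Locus 2: 2 * 0.127 * 0.873 = 0.221742
Locus 3: 2 * 0.175 * 0.825 = 0.28875
Locus 4: 2 * 0.044 * 0.956 = 0.084128
Locus 5: 2 * 0.154 * 0.846 = 0.260568
Locus 6: 2 * 0.027 * 0.973 = 0.052542
Locus 7: 2 * 0.08 * 0.92 = 0.1472
Locus 8: 2 * 0.094 * 0.906 = 0.170328
Locus 9: 2 * 0.183 * 0.817 = 0.299022
Locus 10: 2 * 0.037 * 0.963 = 0.071262
Locus 11: 2 * 0.133 * 0.867 = 0.230622
RMP = 2.042e-09

2.042e-09


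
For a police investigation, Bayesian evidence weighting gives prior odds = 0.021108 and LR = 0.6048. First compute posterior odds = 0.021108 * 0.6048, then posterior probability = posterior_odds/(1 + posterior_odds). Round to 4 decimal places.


Bayesian evidence evaluation:
Posterior odds = prior_odds * LR = 0.021108 * 0.6048 = 0.01276612
Posterior probability = posterior_odds / (1 + posterior_odds)
= 0.01276612 / (1 + 0.01276612)
= 0.01276612 / 1.01276612
= 0.0126

0.0126


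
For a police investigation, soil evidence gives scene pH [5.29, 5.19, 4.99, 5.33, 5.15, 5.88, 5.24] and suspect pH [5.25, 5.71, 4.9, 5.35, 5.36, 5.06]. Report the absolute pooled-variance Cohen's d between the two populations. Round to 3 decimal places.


Pooled-variance Cohen's d for soil pH comparison:
Scene mean = 37.07 / 7 = 5.295714
Suspect mean = 31.63 / 6 = 5.271667
Scene sample variance s_s^2 = 0.078595
Suspect sample variance s_c^2 = 0.077897
Pooled variance = ((n_s-1)*s_s^2 + (n_c-1)*s_c^2) / (n_s + n_c - 2) = 0.078278
Pooled SD = sqrt(0.078278) = 0.279782
Mean difference = 0.024048
|d| = |0.024048| / 0.279782 = 0.086

0.086


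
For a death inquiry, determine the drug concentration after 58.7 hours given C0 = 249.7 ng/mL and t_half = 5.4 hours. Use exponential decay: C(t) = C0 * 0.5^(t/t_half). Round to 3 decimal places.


Drug concentration decay:
Number of half-lives = t / t_half = 58.7 / 5.4 = 10.87037
Decay factor = 0.5^10.87037 = 0.00053419
C(t) = 249.7 * 0.00053419 = 0.133 ng/mL

0.133


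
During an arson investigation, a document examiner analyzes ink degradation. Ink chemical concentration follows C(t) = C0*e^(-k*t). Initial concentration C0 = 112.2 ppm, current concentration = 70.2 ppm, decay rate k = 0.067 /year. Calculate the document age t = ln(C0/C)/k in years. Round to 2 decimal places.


Document age estimation:
C0/C = 112.2 / 70.2 = 1.598291
ln(C0/C) = 0.468935
t = 0.468935 / 0.067 = 7.00 years

7.00


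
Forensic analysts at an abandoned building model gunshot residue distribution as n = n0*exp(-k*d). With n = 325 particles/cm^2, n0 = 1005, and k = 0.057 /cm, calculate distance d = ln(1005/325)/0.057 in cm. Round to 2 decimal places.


GSR distance calculation:
n0/n = 1005 / 325 = 3.092308
ln(n0/n) = 1.128918
d = 1.128918 / 0.057 = 19.81 cm

19.81


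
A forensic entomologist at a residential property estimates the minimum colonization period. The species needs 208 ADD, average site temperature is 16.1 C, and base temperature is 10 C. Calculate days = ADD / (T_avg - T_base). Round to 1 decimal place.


Insect development time:
Effective temperature = avg_temp - T_base = 16.1 - 10 = 6.1 C
Days = ADD / effective_temp = 208 / 6.1 = 34.1 days

34.1


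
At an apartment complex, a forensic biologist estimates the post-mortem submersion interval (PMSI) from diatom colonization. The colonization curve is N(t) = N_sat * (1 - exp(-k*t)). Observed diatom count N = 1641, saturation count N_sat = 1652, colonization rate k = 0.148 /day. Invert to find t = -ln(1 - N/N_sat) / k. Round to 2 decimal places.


PMSI from diatom colonization curve:
N / N_sat = 1641 / 1652 = 0.993341
1 - N/N_sat = 0.006659
ln(1 - N/N_sat) = -5.011786
t = -ln(1 - N/N_sat) / k = -(-5.011786) / 0.148 = 33.86 days

33.86


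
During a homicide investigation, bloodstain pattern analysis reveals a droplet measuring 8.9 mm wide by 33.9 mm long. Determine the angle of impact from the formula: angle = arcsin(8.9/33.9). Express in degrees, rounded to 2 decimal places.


Blood spatter impact angle calculation:
width / length = 8.9 / 33.9 = 0.262537
angle = arcsin(0.262537)
angle = 15.22 degrees

15.22


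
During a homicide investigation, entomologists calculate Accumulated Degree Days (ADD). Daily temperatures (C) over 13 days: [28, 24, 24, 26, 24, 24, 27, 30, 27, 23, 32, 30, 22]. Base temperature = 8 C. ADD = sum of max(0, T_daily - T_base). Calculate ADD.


Computing ADD day by day:
Day 1: max(0, 28 - 8) = 20
Day 2: max(0, 24 - 8) = 16
Day 3: max(0, 24 - 8) = 16
Day 4: max(0, 26 - 8) = 18
Day 5: max(0, 24 - 8) = 16
Day 6: max(0, 24 - 8) = 16
Day 7: max(0, 27 - 8) = 19
Day 8: max(0, 30 - 8) = 22
Day 9: max(0, 27 - 8) = 19
Day 10: max(0, 23 - 8) = 15
Day 11: max(0, 32 - 8) = 24
Day 12: max(0, 30 - 8) = 22
Day 13: max(0, 22 - 8) = 14
Total ADD = 237

237


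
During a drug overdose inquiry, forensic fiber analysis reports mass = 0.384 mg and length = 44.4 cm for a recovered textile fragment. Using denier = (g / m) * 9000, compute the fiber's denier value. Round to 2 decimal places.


Denier calculation:
Mass in grams = 0.384 mg / 1000 = 0.000384 g
Length in meters = 44.4 cm / 100 = 0.444 m
Linear density = mass / length = 0.000384 / 0.444 = 0.00086486 g/m
Denier = (g/m) * 9000 = 0.00086486 * 9000 = 7.78

7.78


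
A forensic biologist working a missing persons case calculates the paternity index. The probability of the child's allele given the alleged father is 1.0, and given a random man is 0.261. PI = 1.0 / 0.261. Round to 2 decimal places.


Paternity Index calculation:
PI = P(allele|father) / P(allele|random)
PI = 1.0 / 0.261
PI = 3.83

3.83


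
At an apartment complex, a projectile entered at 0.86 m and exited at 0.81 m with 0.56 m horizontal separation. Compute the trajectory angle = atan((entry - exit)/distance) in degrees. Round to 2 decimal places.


Bullet trajectory angle:
Height difference = 0.86 - 0.81 = 0.05 m
angle = atan(0.05 / 0.56)
angle = atan(0.089286)
angle = 5.10 degrees

5.10


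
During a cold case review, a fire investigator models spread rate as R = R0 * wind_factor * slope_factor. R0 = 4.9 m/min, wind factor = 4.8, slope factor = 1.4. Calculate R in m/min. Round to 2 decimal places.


Fire spread rate calculation:
R = R0 * wind_factor * slope_factor
= 4.9 * 4.8 * 1.4
= 23.52 * 1.4
= 32.93 m/min

32.93


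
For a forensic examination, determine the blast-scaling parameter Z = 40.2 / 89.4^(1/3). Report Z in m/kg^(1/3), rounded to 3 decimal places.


Scaled distance calculation:
W^(1/3) = 89.4^(1/3) = 4.471424
Z = R / W^(1/3) = 40.2 / 4.471424
Z = 8.990 m/kg^(1/3)

8.990


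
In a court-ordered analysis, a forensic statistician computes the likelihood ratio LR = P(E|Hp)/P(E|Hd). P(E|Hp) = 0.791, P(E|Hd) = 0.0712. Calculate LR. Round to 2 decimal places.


Likelihood ratio calculation:
LR = P(E|Hp) / P(E|Hd)
LR = 0.791 / 0.0712
LR = 11.11

11.11


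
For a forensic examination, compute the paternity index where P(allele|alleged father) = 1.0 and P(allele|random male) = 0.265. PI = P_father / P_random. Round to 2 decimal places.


Paternity Index calculation:
PI = P(allele|father) / P(allele|random)
PI = 1.0 / 0.265
PI = 3.77

3.77


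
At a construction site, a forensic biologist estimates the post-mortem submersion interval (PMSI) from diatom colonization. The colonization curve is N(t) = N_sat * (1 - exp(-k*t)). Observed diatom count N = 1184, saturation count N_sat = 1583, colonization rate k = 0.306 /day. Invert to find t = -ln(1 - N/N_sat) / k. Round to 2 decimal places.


PMSI from diatom colonization curve:
N / N_sat = 1184 / 1583 = 0.747947
1 - N/N_sat = 0.252053
ln(1 - N/N_sat) = -1.378116
t = -ln(1 - N/N_sat) / k = -(-1.378116) / 0.306 = 4.50 days

4.50


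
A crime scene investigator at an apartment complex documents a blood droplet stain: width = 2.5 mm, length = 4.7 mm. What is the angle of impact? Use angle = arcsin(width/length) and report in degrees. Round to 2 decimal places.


Blood spatter impact angle calculation:
width / length = 2.5 / 4.7 = 0.531915
angle = arcsin(0.531915)
angle = 32.13 degrees

32.13


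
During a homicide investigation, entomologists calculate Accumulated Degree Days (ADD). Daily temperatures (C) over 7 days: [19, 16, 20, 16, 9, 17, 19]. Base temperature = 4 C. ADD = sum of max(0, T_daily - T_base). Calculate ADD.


Computing ADD day by day:
Day 1: max(0, 19 - 4) = 15
Day 2: max(0, 16 - 4) = 12
Day 3: max(0, 20 - 4) = 16
Day 4: max(0, 16 - 4) = 12
Day 5: max(0, 9 - 4) = 5
Day 6: max(0, 17 - 4) = 13
Day 7: max(0, 19 - 4) = 15
Total ADD = 88

88


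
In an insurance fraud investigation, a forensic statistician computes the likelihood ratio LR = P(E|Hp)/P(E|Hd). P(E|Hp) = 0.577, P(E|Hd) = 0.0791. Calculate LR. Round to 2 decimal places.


Likelihood ratio calculation:
LR = P(E|Hp) / P(E|Hd)
LR = 0.577 / 0.0791
LR = 7.29

7.29


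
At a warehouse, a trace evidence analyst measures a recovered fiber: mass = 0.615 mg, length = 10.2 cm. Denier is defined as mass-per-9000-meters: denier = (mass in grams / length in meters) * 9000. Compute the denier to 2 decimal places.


Denier calculation:
Mass in grams = 0.615 mg / 1000 = 0.000615 g
Length in meters = 10.2 cm / 100 = 0.102 m
Linear density = mass / length = 0.000615 / 0.102 = 0.00602941 g/m
Denier = (g/m) * 9000 = 0.00602941 * 9000 = 54.26

54.26


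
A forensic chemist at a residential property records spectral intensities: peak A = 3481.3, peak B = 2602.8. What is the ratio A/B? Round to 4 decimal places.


Spectral peak ratio:
Peak A = 3481.3 counts
Peak B = 2602.8 counts
Ratio = 3481.3 / 2602.8 = 1.3375

1.3375


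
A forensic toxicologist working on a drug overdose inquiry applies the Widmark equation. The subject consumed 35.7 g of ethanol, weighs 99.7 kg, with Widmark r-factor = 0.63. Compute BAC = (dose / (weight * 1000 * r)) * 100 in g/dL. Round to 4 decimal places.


Applying the Widmark formula:
BAC = (dose_g / (body_wt * 1000 * r)) * 100
Denominator = 99.7 * 1000 * 0.63 = 62811
BAC = (35.7 / 62811) * 100
BAC = 0.0568 g/dL

0.0568


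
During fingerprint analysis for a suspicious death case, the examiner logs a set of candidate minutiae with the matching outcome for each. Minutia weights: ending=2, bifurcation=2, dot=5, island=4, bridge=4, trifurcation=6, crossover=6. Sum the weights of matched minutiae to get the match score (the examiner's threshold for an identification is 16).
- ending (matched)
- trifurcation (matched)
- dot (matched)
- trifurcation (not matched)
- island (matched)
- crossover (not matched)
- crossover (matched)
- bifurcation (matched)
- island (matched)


Weighted minutiae match score:
  ending: matched, +2 (running total 2)
  trifurcation: matched, +6 (running total 8)
  dot: matched, +5 (running total 13)
  trifurcation: not matched, +0
  island: matched, +4 (running total 17)
  crossover: not matched, +0
  crossover: matched, +6 (running total 23)
  bifurcation: matched, +2 (running total 25)
  island: matched, +4 (running total 29)
Total score = 29
Threshold = 16; verdict = identification

29


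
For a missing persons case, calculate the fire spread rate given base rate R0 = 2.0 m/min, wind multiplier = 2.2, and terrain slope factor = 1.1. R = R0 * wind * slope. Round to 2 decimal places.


Fire spread rate calculation:
R = R0 * wind_factor * slope_factor
= 2.0 * 2.2 * 1.1
= 4.4 * 1.1
= 4.84 m/min

4.84


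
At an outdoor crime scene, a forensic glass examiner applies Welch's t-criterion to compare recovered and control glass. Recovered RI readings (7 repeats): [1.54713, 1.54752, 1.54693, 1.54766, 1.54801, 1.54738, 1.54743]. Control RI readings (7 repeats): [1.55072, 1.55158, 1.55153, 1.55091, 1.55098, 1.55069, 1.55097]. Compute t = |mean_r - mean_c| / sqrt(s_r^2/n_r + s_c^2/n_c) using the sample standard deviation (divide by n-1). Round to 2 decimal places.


Welch's t-criterion for glass RI comparison:
Recovered mean = sum / n_r = 10.83206 / 7 = 1.5474371
Control mean = sum / n_c = 10.85738 / 7 = 1.5510543
Recovered sample variance s_r^2 = 1.23257e-07
Control sample variance s_c^2 = 1.30095e-07
Welch SE (unpooled) = sqrt(s_r^2/n_r + s_c^2/n_c) = sqrt(1.76082e-08 + 1.8585e-08) = sqrt(3.61932e-08) = 0.000190245
|mean_r - mean_c| = 0.00361714
t = 0.00361714 / 0.000190245 = 19.01

19.01


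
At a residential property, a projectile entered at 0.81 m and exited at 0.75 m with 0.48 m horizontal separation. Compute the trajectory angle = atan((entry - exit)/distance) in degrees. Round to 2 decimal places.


Bullet trajectory angle:
Height difference = 0.81 - 0.75 = 0.06 m
angle = atan(0.06 / 0.48)
angle = atan(0.125)
angle = 7.13 degrees

7.13


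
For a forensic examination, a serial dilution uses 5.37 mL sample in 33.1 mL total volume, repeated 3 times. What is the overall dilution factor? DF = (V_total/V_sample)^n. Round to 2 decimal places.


Dilution factor calculation:
Single dilution = V_total / V_sample = 33.1 / 5.37 ≈ 6.163873
Number of dilutions = 3
Total DF = (33.1 / 5.37)^3 (full precision, rounded at the end) = 234.19

234.19


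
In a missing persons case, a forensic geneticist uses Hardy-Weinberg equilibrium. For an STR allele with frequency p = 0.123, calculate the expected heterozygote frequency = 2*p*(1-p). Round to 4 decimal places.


Hardy-Weinberg heterozygote frequency:
q = 1 - p = 1 - 0.123 = 0.877
2pq = 2 * 0.123 * 0.877 = 0.2157

0.2157


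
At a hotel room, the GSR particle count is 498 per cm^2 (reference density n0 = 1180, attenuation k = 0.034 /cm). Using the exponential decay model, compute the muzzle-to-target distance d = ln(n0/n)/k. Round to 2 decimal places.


GSR distance calculation:
n0/n = 1180 / 498 = 2.369478
ln(n0/n) = 0.86267
d = 0.86267 / 0.034 = 25.37 cm

25.37


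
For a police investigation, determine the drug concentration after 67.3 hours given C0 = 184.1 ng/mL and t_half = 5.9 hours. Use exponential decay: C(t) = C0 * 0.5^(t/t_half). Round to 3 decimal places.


Drug concentration decay:
Number of half-lives = t / t_half = 67.3 / 5.9 = 11.40678
Decay factor = 0.5^11.40678 = 0.00036831
C(t) = 184.1 * 0.00036831 = 0.068 ng/mL

0.068


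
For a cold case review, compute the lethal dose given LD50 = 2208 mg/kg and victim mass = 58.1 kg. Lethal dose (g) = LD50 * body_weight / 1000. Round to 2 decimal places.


Lethal dose calculation:
Lethal dose = LD50 * body_weight / 1000
= 2208 * 58.1 / 1000
= 128284.8 / 1000
= 128.28 g

128.28


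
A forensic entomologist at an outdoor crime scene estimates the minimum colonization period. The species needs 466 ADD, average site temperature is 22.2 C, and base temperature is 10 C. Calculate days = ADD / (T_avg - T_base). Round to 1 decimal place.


Insect development time:
Effective temperature = avg_temp - T_base = 22.2 - 10 = 12.2 C
Days = ADD / effective_temp = 466 / 12.2 = 38.2 days

38.2


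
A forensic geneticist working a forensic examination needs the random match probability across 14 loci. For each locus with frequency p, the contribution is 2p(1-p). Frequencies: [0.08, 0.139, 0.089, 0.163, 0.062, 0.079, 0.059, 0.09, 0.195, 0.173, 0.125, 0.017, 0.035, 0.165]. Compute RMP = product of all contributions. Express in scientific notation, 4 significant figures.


Computing RMP for 14 loci:
Locus 1: 2 * 0.08 * 0.92 = 0.1472
Locus 2: 2 * 0.139 * 0.861 = 0.239358
Locus 3: 2 * 0.089 * 0.911 = 0.162158
Locus 4: 2 * 0.163 * 0.837 = 0.272862
Locus 5: 2 * 0.062 * 0.938 = 0.116312
Locus 6: 2 * 0.079 * 0.921 = 0.145518
Locus 7: 2 * 0.059 * 0.941 = 0.111038
Locus 8: 2 * 0.09 * 0.91 = 0.1638
Locus 9: 2 * 0.195 * 0.805 = 0.31395
Locus 10: 2 * 0.173 * 0.827 = 0.286142
Locus 11: 2 * 0.125 * 0.875 = 0.21875
Locus 12: 2 * 0.017 * 0.983 = 0.033422
Locus 13: 2 * 0.035 * 0.965 = 0.06755
Locus 14: 2 * 0.165 * 0.835 = 0.27555
RMP = 5.867e-12

5.867e-12


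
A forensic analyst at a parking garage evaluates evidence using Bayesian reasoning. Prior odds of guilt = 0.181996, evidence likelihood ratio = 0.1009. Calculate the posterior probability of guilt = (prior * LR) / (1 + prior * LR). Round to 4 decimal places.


Bayesian evidence evaluation:
Posterior odds = prior_odds * LR = 0.181996 * 0.1009 = 0.0183634
Posterior probability = posterior_odds / (1 + posterior_odds)
= 0.0183634 / (1 + 0.0183634)
= 0.0183634 / 1.0183634
= 0.0180

0.0180


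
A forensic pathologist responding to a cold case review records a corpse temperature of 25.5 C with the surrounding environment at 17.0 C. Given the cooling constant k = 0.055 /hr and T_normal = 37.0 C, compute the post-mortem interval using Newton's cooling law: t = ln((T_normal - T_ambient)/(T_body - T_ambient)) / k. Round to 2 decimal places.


Using Newton's law of cooling:
t = ln((T_normal - T_ambient) / (T_body - T_ambient)) / k
T_normal - T_ambient = 20.0
T_body - T_ambient = 8.5
Ratio = 2.352941
ln(ratio) = 0.855666
t = 0.855666 / 0.055 = 15.56 hours

15.56


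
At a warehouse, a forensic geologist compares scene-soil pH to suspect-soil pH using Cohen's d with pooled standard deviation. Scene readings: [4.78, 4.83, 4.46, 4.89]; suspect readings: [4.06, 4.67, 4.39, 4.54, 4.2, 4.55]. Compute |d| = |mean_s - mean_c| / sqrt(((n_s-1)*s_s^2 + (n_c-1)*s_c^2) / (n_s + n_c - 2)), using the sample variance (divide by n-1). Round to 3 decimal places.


Pooled-variance Cohen's d for soil pH comparison:
Scene mean = 18.96 / 4 = 4.74
Suspect mean = 26.41 / 6 = 4.401667
Scene sample variance s_s^2 = 0.036867
Suspect sample variance s_c^2 = 0.054137
Pooled variance = ((n_s-1)*s_s^2 + (n_c-1)*s_c^2) / (n_s + n_c - 2) = 0.04766
Pooled SD = sqrt(0.04766) = 0.218312
Mean difference = 0.338333
|d| = |0.338333| / 0.218312 = 1.550

1.550


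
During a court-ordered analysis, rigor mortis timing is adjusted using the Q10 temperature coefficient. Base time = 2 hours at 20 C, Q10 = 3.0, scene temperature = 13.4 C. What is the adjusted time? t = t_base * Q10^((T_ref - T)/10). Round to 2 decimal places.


Rigor mortis time adjustment:
Exponent = (T_ref - T_actual) / 10 = (20 - 13.4) / 10 = 0.66
Q10 factor = 3.0^0.66 = 2.0649
t_adjusted = 2 * 2.0649 = 4.13 hours

4.13


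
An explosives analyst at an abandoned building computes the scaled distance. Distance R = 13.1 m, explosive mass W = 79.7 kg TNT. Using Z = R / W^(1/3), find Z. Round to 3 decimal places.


Scaled distance calculation:
W^(1/3) = 79.7^(1/3) = 4.303477
Z = R / W^(1/3) = 13.1 / 4.303477
Z = 3.044 m/kg^(1/3)

3.044


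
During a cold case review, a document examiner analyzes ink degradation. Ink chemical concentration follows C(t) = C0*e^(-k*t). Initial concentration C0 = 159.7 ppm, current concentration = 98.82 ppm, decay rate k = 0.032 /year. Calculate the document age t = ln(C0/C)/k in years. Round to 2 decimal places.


Document age estimation:
C0/C = 159.7 / 98.82 = 1.61607
ln(C0/C) = 0.479997
t = 0.479997 / 0.032 = 15.00 years

15.00


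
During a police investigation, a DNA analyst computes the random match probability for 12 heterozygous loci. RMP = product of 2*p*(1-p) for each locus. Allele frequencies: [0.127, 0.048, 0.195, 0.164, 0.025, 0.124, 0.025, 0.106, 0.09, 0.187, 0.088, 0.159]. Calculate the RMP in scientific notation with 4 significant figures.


Computing RMP for 12 loci:
Locus 1: 2 * 0.127 * 0.873 = 0.221742
Locus 2: 2 * 0.048 * 0.952 = 0.091392
Locus 3: 2 * 0.195 * 0.805 = 0.31395
Locus 4: 2 * 0.164 * 0.836 = 0.274208
Locus 5: 2 * 0.025 * 0.975 = 0.04875
Locus 6: 2 * 0.124 * 0.876 = 0.217248
Locus 7: 2 * 0.025 * 0.975 = 0.04875
Locus 8: 2 * 0.106 * 0.894 = 0.189528
Locus 9: 2 * 0.09 * 0.91 = 0.1638
Locus 10: 2 * 0.187 * 0.813 = 0.304062
Locus 11: 2 * 0.088 * 0.912 = 0.160512
Locus 12: 2 * 0.159 * 0.841 = 0.267438
RMP = 3.650e-10

3.650e-10


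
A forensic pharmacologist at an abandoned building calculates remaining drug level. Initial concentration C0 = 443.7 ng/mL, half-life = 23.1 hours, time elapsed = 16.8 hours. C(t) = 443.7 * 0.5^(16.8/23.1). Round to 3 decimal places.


Drug concentration decay:
Number of half-lives = t / t_half = 16.8 / 23.1 = 0.727273
Decay factor = 0.5^0.727273 = 0.60404461
C(t) = 443.7 * 0.60404461 = 268.015 ng/mL

268.015


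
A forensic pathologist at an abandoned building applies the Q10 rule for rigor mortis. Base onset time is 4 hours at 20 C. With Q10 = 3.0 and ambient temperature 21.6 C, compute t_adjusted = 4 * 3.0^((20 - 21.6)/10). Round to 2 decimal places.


Rigor mortis time adjustment:
Exponent = (T_ref - T_actual) / 10 = (20 - 21.6) / 10 = -0.16
Q10 factor = 3.0^-0.16 = 0.8388
t_adjusted = 4 * 0.8388 = 3.36 hours

3.36


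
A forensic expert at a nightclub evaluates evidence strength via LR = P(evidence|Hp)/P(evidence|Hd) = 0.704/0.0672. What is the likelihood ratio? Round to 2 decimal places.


Likelihood ratio calculation:
LR = P(E|Hp) / P(E|Hd)
LR = 0.704 / 0.0672
LR = 10.48

10.48


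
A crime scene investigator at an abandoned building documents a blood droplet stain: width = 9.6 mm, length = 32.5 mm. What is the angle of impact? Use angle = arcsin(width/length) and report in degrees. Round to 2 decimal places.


Blood spatter impact angle calculation:
width / length = 9.6 / 32.5 = 0.295385
angle = arcsin(0.295385)
angle = 17.18 degrees

17.18


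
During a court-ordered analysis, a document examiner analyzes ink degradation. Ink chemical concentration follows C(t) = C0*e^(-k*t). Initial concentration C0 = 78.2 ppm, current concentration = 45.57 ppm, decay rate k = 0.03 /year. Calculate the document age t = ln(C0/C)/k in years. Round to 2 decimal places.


Document age estimation:
C0/C = 78.2 / 45.57 = 1.716041
ln(C0/C) = 0.54002
t = 0.54002 / 0.03 = 18.00 years

18.00


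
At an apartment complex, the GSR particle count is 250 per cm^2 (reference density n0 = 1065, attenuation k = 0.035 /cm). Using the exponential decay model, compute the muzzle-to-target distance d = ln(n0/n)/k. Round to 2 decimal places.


GSR distance calculation:
n0/n = 1065 / 250 = 4.26
ln(n0/n) = 1.449269
d = 1.449269 / 0.035 = 41.41 cm

41.41


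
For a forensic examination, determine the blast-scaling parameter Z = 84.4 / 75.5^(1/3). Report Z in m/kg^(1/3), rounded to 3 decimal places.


Scaled distance calculation:
W^(1/3) = 75.5^(1/3) = 4.226514
Z = R / W^(1/3) = 84.4 / 4.226514
Z = 19.969 m/kg^(1/3)

19.969


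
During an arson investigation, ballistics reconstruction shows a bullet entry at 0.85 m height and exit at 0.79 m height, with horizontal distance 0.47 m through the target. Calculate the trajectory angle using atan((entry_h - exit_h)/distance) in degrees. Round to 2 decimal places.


Bullet trajectory angle:
Height difference = 0.85 - 0.79 = 0.06 m
angle = atan(0.06 / 0.47)
angle = atan(0.12766)
angle = 7.28 degrees

7.28


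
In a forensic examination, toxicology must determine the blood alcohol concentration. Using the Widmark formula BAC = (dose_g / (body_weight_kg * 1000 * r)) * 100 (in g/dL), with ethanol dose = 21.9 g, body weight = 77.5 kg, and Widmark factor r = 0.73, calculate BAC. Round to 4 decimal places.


Applying the Widmark formula:
BAC = (dose_g / (body_wt * 1000 * r)) * 100
Denominator = 77.5 * 1000 * 0.73 = 56575
BAC = (21.9 / 56575) * 100
BAC = 0.0387 g/dL

0.0387


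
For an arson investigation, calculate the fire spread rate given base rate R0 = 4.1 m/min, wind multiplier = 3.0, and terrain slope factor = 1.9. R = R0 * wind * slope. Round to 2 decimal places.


Fire spread rate calculation:
R = R0 * wind_factor * slope_factor
= 4.1 * 3.0 * 1.9
= 12.3 * 1.9
= 23.37 m/min

23.37


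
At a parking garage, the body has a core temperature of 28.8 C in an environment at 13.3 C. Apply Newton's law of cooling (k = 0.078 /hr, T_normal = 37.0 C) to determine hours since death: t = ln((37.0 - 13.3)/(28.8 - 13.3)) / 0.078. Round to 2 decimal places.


Using Newton's law of cooling:
t = ln((T_normal - T_ambient) / (T_body - T_ambient)) / k
T_normal - T_ambient = 23.7
T_body - T_ambient = 15.5
Ratio = 1.529032
ln(ratio) = 0.424635
t = 0.424635 / 0.078 = 5.44 hours

5.44


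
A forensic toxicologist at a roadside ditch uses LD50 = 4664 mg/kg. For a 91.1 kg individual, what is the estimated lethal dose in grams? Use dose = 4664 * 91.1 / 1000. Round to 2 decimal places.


Lethal dose calculation:
Lethal dose = LD50 * body_weight / 1000
= 4664 * 91.1 / 1000
= 424890.4 / 1000
= 424.89 g

424.89


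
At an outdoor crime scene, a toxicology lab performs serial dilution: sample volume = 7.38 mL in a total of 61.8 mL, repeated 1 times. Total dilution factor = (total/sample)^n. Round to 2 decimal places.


Dilution factor calculation:
Single dilution = V_total / V_sample = 61.8 / 7.38 ≈ 8.373984
Number of dilutions = 1
Total DF = (61.8 / 7.38)^1 (full precision, rounded at the end) = 8.37

8.37


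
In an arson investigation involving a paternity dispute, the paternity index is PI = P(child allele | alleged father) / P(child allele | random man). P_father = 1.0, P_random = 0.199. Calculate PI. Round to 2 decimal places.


Paternity Index calculation:
PI = P(allele|father) / P(allele|random)
PI = 1.0 / 0.199
PI = 5.03

5.03


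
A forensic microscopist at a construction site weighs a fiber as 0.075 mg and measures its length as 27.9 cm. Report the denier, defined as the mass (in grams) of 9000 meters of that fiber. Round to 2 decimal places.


Denier calculation:
Mass in grams = 0.075 mg / 1000 = 0.000075 g
Length in meters = 27.9 cm / 100 = 0.279 m
Linear density = mass / length = 0.000075 / 0.279 = 0.00026882 g/m
Denier = (g/m) * 9000 = 0.00026882 * 9000 = 2.42

2.42


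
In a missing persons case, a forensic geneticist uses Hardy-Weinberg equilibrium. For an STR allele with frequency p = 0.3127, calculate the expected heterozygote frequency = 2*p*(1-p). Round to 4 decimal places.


Hardy-Weinberg heterozygote frequency:
q = 1 - p = 1 - 0.3127 = 0.6873
2pq = 2 * 0.3127 * 0.6873 = 0.4298

0.4298


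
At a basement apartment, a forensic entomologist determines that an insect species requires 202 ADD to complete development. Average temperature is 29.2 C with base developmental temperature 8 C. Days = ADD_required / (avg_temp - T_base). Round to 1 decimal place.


Insect development time:
Effective temperature = avg_temp - T_base = 29.2 - 8 = 21.2 C
Days = ADD / effective_temp = 202 / 21.2 = 9.5 days

9.5


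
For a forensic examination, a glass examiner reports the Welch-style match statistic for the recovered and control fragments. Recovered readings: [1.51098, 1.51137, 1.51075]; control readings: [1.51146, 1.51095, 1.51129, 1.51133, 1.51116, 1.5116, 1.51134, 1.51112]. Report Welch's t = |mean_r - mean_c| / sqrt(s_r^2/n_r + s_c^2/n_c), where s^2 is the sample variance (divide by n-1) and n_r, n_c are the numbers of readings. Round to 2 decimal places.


Welch's t-criterion for glass RI comparison:
Recovered mean = sum / n_r = 4.5331 / 3 = 1.5110333
Control mean = sum / n_c = 12.09025 / 8 = 1.5112813
Recovered sample variance s_r^2 = 9.82333e-08
Control sample variance s_c^2 = 4.14125e-08
Welch SE (unpooled) = sqrt(s_r^2/n_r + s_c^2/n_c) = sqrt(3.27444e-08 + 5.17656e-09) = sqrt(3.7921e-08) = 0.000194733
|mean_r - mean_c| = 0.000247917
t = 0.000247917 / 0.000194733 = 1.27

1.27


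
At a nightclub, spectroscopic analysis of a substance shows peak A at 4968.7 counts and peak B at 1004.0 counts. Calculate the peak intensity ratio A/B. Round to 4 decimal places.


Spectral peak ratio:
Peak A = 4968.7 counts
Peak B = 1004.0 counts
Ratio = 4968.7 / 1004.0 = 4.9489

4.9489


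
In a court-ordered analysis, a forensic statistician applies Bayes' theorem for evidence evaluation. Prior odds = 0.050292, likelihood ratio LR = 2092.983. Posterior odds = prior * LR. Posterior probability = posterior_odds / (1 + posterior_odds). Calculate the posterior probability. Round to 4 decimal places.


Bayesian evidence evaluation:
Posterior odds = prior_odds * LR = 0.050292 * 2092.983 = 105.2603
Posterior probability = posterior_odds / (1 + posterior_odds)
= 105.2603 / (1 + 105.2603)
= 105.2603 / 106.2603
= 0.9906

0.9906


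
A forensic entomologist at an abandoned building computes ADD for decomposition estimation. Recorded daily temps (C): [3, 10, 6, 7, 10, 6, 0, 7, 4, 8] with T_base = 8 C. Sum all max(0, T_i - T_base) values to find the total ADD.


Computing ADD day by day:
Day 1: max(0, 3 - 8) = 0
Day 2: max(0, 10 - 8) = 2
Day 3: max(0, 6 - 8) = 0
Day 4: max(0, 7 - 8) = 0
Day 5: max(0, 10 - 8) = 2
Day 6: max(0, 6 - 8) = 0
Day 7: max(0, 0 - 8) = 0
Day 8: max(0, 7 - 8) = 0
Day 9: max(0, 4 - 8) = 0
Day 10: max(0, 8 - 8) = 0
Total ADD = 4

4
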